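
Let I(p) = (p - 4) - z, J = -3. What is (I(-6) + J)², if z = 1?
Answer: 196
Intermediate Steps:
I(p) = -5 + p (I(p) = (p - 4) - 1*1 = (-4 + p) - 1 = -5 + p)
(I(-6) + J)² = ((-5 - 6) - 3)² = (-11 - 3)² = (-14)² = 196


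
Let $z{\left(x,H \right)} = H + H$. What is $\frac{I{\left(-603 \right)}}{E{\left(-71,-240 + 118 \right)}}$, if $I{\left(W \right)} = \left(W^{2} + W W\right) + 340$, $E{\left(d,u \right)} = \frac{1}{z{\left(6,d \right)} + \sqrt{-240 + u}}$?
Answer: $-103313236 + 727558 i \sqrt{362} \approx -1.0331 \cdot 10^{8} + 1.3843 \cdot 10^{7} i$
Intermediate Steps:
$z{\left(x,H \right)} = 2 H$
$E{\left(d,u \right)} = \frac{1}{\sqrt{-240 + u} + 2 d}$ ($E{\left(d,u \right)} = \frac{1}{2 d + \sqrt{-240 + u}} = \frac{1}{\sqrt{-240 + u} + 2 d}$)
$I{\left(W \right)} = 340 + 2 W^{2}$ ($I{\left(W \right)} = \left(W^{2} + W^{2}\right) + 340 = 2 W^{2} + 340 = 340 + 2 W^{2}$)
$\frac{I{\left(-603 \right)}}{E{\left(-71,-240 + 118 \right)}} = \frac{340 + 2 \left(-603\right)^{2}}{\frac{1}{\sqrt{-240 + \left(-240 + 118\right)} + 2 \left(-71\right)}} = \frac{340 + 2 \cdot 363609}{\frac{1}{\sqrt{-240 - 122} - 142}} = \frac{340 + 727218}{\frac{1}{\sqrt{-362} - 142}} = \frac{727558}{\frac{1}{i \sqrt{362} - 142}} = \frac{727558}{\frac{1}{-142 + i \sqrt{362}}} = 727558 \left(-142 + i \sqrt{362}\right) = -103313236 + 727558 i \sqrt{362}$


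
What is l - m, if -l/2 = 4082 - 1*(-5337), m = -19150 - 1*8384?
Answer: 8696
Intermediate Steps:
m = -27534 (m = -19150 - 8384 = -27534)
l = -18838 (l = -2*(4082 - 1*(-5337)) = -2*(4082 + 5337) = -2*9419 = -18838)
l - m = -18838 - 1*(-27534) = -18838 + 27534 = 8696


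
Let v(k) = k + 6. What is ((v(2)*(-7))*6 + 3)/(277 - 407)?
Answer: 333/130 ≈ 2.5615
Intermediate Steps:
v(k) = 6 + k
((v(2)*(-7))*6 + 3)/(277 - 407) = (((6 + 2)*(-7))*6 + 3)/(277 - 407) = ((8*(-7))*6 + 3)/(-130) = (-56*6 + 3)*(-1/130) = (-336 + 3)*(-1/130) = -333*(-1/130) = 333/130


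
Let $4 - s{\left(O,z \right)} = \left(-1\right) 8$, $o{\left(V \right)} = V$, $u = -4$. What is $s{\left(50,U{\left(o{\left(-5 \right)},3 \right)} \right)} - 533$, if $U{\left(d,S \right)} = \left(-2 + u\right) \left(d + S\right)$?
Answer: $-521$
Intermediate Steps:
$U{\left(d,S \right)} = - 6 S - 6 d$ ($U{\left(d,S \right)} = \left(-2 - 4\right) \left(d + S\right) = - 6 \left(S + d\right) = - 6 S - 6 d$)
$s{\left(O,z \right)} = 12$ ($s{\left(O,z \right)} = 4 - \left(-1\right) 8 = 4 - -8 = 4 + 8 = 12$)
$s{\left(50,U{\left(o{\left(-5 \right)},3 \right)} \right)} - 533 = 12 - 533 = -521$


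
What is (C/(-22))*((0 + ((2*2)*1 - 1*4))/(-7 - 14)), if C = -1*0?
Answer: 0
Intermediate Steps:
C = 0
(C/(-22))*((0 + ((2*2)*1 - 1*4))/(-7 - 14)) = (0/(-22))*((0 + ((2*2)*1 - 1*4))/(-7 - 14)) = (0*(-1/22))*((0 + (4*1 - 4))/(-21)) = 0*((0 + (4 - 4))*(-1/21)) = 0*((0 + 0)*(-1/21)) = 0*(0*(-1/21)) = 0*0 = 0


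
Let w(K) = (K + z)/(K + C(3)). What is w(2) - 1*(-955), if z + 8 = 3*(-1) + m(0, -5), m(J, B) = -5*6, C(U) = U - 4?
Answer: 916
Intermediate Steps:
C(U) = -4 + U
m(J, B) = -30
z = -41 (z = -8 + (3*(-1) - 30) = -8 + (-3 - 30) = -8 - 33 = -41)
w(K) = (-41 + K)/(-1 + K) (w(K) = (K - 41)/(K + (-4 + 3)) = (-41 + K)/(K - 1) = (-41 + K)/(-1 + K))
w(2) - 1*(-955) = (-41 + 2)/(-1 + 2) - 1*(-955) = -39/1 + 955 = 1*(-39) + 955 = -39 + 955 = 916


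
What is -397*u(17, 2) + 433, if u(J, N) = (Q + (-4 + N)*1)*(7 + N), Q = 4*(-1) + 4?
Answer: 7579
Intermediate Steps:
Q = 0 (Q = -4 + 4 = 0)
u(J, N) = (-4 + N)*(7 + N) (u(J, N) = (0 + (-4 + N)*1)*(7 + N) = (0 + (-4 + N))*(7 + N) = (-4 + N)*(7 + N))
-397*u(17, 2) + 433 = -397*(-28 + 2² + 3*2) + 433 = -397*(-28 + 4 + 6) + 433 = -397*(-18) + 433 = 7146 + 433 = 7579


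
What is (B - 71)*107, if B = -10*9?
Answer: -17227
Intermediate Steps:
B = -90 (B = -1*90 = -90)
(B - 71)*107 = (-90 - 71)*107 = -161*107 = -17227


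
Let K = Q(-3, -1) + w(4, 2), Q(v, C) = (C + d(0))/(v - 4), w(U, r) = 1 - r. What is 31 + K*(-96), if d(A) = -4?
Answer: 409/7 ≈ 58.429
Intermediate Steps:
Q(v, C) = (-4 + C)/(-4 + v) (Q(v, C) = (C - 4)/(v - 4) = (-4 + C)/(-4 + v))
K = -2/7 (K = (-4 - 1)/(-4 - 3) + (1 - 1*2) = -5/(-7) + (1 - 2) = -⅐*(-5) - 1 = 5/7 - 1 = -2/7 ≈ -0.28571)
31 + K*(-96) = 31 - 2/7*(-96) = 31 + 192/7 = 409/7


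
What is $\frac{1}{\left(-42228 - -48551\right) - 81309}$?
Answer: $- \frac{1}{74986} \approx -1.3336 \cdot 10^{-5}$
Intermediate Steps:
$\frac{1}{\left(-42228 - -48551\right) - 81309} = \frac{1}{\left(-42228 + 48551\right) - 81309} = \frac{1}{6323 - 81309} = \frac{1}{-74986} = - \frac{1}{74986}$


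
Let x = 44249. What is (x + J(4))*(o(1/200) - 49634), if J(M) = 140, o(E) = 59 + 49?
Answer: -2198409614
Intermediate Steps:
o(E) = 108
(x + J(4))*(o(1/200) - 49634) = (44249 + 140)*(108 - 49634) = 44389*(-49526) = -2198409614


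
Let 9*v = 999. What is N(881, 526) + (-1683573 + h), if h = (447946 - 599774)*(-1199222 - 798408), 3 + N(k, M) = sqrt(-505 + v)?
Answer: 303294484064 + I*sqrt(394) ≈ 3.0329e+11 + 19.849*I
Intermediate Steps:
v = 111 (v = (1/9)*999 = 111)
N(k, M) = -3 + I*sqrt(394) (N(k, M) = -3 + sqrt(-505 + 111) = -3 + sqrt(-394) = -3 + I*sqrt(394))
h = 303296167640 (h = -151828*(-1997630) = 303296167640)
N(881, 526) + (-1683573 + h) = (-3 + I*sqrt(394)) + (-1683573 + 303296167640) = (-3 + I*sqrt(394)) + 303294484067 = 303294484064 + I*sqrt(394)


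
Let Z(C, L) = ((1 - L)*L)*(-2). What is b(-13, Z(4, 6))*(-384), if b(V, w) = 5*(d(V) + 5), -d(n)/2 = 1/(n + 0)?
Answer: -128640/13 ≈ -9895.4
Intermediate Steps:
d(n) = -2/n (d(n) = -2/(n + 0) = -2/n)
Z(C, L) = -2*L*(1 - L) (Z(C, L) = (L*(1 - L))*(-2) = -2*L*(1 - L))
b(V, w) = 25 - 10/V (b(V, w) = 5*(-2/V + 5) = 5*(5 - 2/V) = 25 - 10/V)
b(-13, Z(4, 6))*(-384) = (25 - 10/(-13))*(-384) = (25 - 10*(-1/13))*(-384) = (25 + 10/13)*(-384) = (335/13)*(-384) = -128640/13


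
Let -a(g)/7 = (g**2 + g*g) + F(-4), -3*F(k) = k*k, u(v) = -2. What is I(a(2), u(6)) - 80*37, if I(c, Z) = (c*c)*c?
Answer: -255536/27 ≈ -9464.3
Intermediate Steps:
F(k) = -k**2/3 (F(k) = -k*k/3 = -k**2/3)
a(g) = 112/3 - 14*g**2 (a(g) = -7*((g**2 + g*g) - 1/3*(-4)**2) = -7*((g**2 + g**2) - 1/3*16) = -7*(2*g**2 - 16/3) = -7*(-16/3 + 2*g**2) = 112/3 - 14*g**2)
I(c, Z) = c**3 (I(c, Z) = c**2*c = c**3)
I(a(2), u(6)) - 80*37 = (112/3 - 14*2**2)**3 - 80*37 = (112/3 - 14*4)**3 - 2960 = (112/3 - 56)**3 - 2960 = (-56/3)**3 - 2960 = -175616/27 - 2960 = -255536/27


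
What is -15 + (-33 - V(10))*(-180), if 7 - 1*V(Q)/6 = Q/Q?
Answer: 12405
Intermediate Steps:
V(Q) = 36 (V(Q) = 42 - 6*Q/Q = 42 - 6*1 = 42 - 6 = 36)
-15 + (-33 - V(10))*(-180) = -15 + (-33 - 1*36)*(-180) = -15 + (-33 - 36)*(-180) = -15 - 69*(-180) = -15 + 12420 = 12405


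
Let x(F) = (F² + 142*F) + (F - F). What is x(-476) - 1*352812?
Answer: -193828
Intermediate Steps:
x(F) = F² + 142*F (x(F) = (F² + 142*F) + 0 = F² + 142*F)
x(-476) - 1*352812 = -476*(142 - 476) - 1*352812 = -476*(-334) - 352812 = 158984 - 352812 = -193828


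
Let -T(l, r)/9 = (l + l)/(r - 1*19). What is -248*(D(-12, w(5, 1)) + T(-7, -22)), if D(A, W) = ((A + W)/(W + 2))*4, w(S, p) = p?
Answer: 541136/123 ≈ 4399.5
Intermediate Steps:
T(l, r) = -18*l/(-19 + r) (T(l, r) = -9*(l + l)/(r - 1*19) = -9*2*l/(r - 19) = -9*2*l/(-19 + r) = -18*l/(-19 + r))
D(A, W) = 4*(A + W)/(2 + W) (D(A, W) = ((A + W)/(2 + W))*4 = 4*(A + W)/(2 + W))
-248*(D(-12, w(5, 1)) + T(-7, -22)) = -248*(4*(-12 + 1)/(2 + 1) - 18*(-7)/(-19 - 22)) = -248*(4*(-11)/3 - 18*(-7)/(-41)) = -248*(4*(⅓)*(-11) - 18*(-7)*(-1/41)) = -248*(-44/3 - 126/41) = -248*(-2182/123) = 541136/123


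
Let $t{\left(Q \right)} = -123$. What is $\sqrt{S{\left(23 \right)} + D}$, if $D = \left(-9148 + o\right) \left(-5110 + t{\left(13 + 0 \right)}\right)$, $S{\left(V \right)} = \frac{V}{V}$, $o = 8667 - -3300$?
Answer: $i \sqrt{14751826} \approx 3840.8 i$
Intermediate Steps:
$o = 11967$ ($o = 8667 + 3300 = 11967$)
$S{\left(V \right)} = 1$
$D = -14751827$ ($D = \left(-9148 + 11967\right) \left(-5110 - 123\right) = 2819 \left(-5233\right) = -14751827$)
$\sqrt{S{\left(23 \right)} + D} = \sqrt{1 - 14751827} = \sqrt{-14751826} = i \sqrt{14751826}$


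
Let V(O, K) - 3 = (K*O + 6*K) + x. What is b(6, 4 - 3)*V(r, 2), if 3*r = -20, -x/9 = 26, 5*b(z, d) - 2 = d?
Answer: -697/5 ≈ -139.40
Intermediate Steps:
b(z, d) = ⅖ + d/5
x = -234 (x = -9*26 = -234)
r = -20/3 (r = (⅓)*(-20) = -20/3 ≈ -6.6667)
V(O, K) = -231 + 6*K + K*O (V(O, K) = 3 + ((K*O + 6*K) - 234) = 3 + ((6*K + K*O) - 234) = 3 + (-234 + 6*K + K*O) = -231 + 6*K + K*O)
b(6, 4 - 3)*V(r, 2) = (⅖ + (4 - 3)/5)*(-231 + 6*2 + 2*(-20/3)) = (⅖ + (⅕)*1)*(-231 + 12 - 40/3) = (⅖ + ⅕)*(-697/3) = (⅗)*(-697/3) = -697/5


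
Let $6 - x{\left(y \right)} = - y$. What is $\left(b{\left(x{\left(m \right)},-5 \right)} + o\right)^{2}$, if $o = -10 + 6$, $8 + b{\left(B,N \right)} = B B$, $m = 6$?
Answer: $17424$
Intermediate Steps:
$x{\left(y \right)} = 6 + y$ ($x{\left(y \right)} = 6 - - y = 6 + y$)
$b{\left(B,N \right)} = -8 + B^{2}$ ($b{\left(B,N \right)} = -8 + B B = -8 + B^{2}$)
$o = -4$
$\left(b{\left(x{\left(m \right)},-5 \right)} + o\right)^{2} = \left(\left(-8 + \left(6 + 6\right)^{2}\right) - 4\right)^{2} = \left(\left(-8 + 12^{2}\right) - 4\right)^{2} = \left(\left(-8 + 144\right) - 4\right)^{2} = \left(136 - 4\right)^{2} = 132^{2} = 17424$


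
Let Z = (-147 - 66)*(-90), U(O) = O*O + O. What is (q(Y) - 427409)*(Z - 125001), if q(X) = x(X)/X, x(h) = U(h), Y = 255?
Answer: 45206029143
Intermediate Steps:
U(O) = O + O² (U(O) = O² + O = O + O²)
x(h) = h*(1 + h)
Z = 19170 (Z = -213*(-90) = 19170)
q(X) = 1 + X (q(X) = (X*(1 + X))/X = 1 + X)
(q(Y) - 427409)*(Z - 125001) = ((1 + 255) - 427409)*(19170 - 125001) = (256 - 427409)*(-105831) = -427153*(-105831) = 45206029143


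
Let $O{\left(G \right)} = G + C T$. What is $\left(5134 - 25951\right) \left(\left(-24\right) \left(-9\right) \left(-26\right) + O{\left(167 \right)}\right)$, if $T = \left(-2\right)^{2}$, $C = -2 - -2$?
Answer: $113431833$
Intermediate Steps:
$C = 0$ ($C = -2 + 2 = 0$)
$T = 4$
$O{\left(G \right)} = G$ ($O{\left(G \right)} = G + 0 \cdot 4 = G + 0 = G$)
$\left(5134 - 25951\right) \left(\left(-24\right) \left(-9\right) \left(-26\right) + O{\left(167 \right)}\right) = \left(5134 - 25951\right) \left(\left(-24\right) \left(-9\right) \left(-26\right) + 167\right) = - 20817 \left(216 \left(-26\right) + 167\right) = - 20817 \left(-5616 + 167\right) = \left(-20817\right) \left(-5449\right) = 113431833$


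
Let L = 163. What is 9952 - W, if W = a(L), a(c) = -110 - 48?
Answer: 10110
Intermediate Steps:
a(c) = -158
W = -158
9952 - W = 9952 - 1*(-158) = 9952 + 158 = 10110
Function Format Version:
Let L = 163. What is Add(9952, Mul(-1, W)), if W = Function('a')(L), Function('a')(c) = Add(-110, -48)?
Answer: 10110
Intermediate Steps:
Function('a')(c) = -158
W = -158
Add(9952, Mul(-1, W)) = Add(9952, Mul(-1, -158)) = Add(9952, 158) = 10110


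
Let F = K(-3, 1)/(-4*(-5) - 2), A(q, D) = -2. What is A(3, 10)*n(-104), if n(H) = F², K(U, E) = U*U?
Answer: -½ ≈ -0.50000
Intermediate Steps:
K(U, E) = U²
F = ½ (F = (-3)²/(-4*(-5) - 2) = 9/(20 - 2) = 9/18 = 9*(1/18) = ½ ≈ 0.50000)
n(H) = ¼ (n(H) = (½)² = ¼)
A(3, 10)*n(-104) = -2*¼ = -½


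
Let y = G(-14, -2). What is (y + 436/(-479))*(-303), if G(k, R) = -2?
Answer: 422382/479 ≈ 881.80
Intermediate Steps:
y = -2
(y + 436/(-479))*(-303) = (-2 + 436/(-479))*(-303) = (-2 + 436*(-1/479))*(-303) = (-2 - 436/479)*(-303) = -1394/479*(-303) = 422382/479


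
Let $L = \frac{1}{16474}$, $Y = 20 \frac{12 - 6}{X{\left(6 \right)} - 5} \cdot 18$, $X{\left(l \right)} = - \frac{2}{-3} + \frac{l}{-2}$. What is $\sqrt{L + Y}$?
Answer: $\frac{7 i \sqrt{197396591414}}{181214} \approx 17.162 i$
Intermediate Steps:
$X{\left(l \right)} = \frac{2}{3} - \frac{l}{2}$ ($X{\left(l \right)} = \left(-2\right) \left(- \frac{1}{3}\right) + l \left(- \frac{1}{2}\right) = \frac{2}{3} - \frac{l}{2}$)
$Y = - \frac{3240}{11}$ ($Y = 20 \frac{12 - 6}{\left(\frac{2}{3} - 3\right) - 5} \cdot 18 = 20 \frac{6}{\left(\frac{2}{3} - 3\right) - 5} \cdot 18 = 20 \frac{6}{- \frac{7}{3} - 5} \cdot 18 = 20 \frac{6}{- \frac{22}{3}} \cdot 18 = 20 \cdot 6 \left(- \frac{3}{22}\right) 18 = 20 \left(- \frac{9}{11}\right) 18 = \left(- \frac{180}{11}\right) 18 = - \frac{3240}{11} \approx -294.55$)
$L = \frac{1}{16474} \approx 6.0702 \cdot 10^{-5}$
$\sqrt{L + Y} = \sqrt{\frac{1}{16474} - \frac{3240}{11}} = \sqrt{- \frac{53375749}{181214}} = \frac{7 i \sqrt{197396591414}}{181214}$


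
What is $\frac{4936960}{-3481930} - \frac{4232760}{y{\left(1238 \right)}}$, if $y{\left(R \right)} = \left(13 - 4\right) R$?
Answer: $- \frac{246553027252}{646594401} \approx -381.31$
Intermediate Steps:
$y{\left(R \right)} = 9 R$
$\frac{4936960}{-3481930} - \frac{4232760}{y{\left(1238 \right)}} = \frac{4936960}{-3481930} - \frac{4232760}{9 \cdot 1238} = 4936960 \left(- \frac{1}{3481930}\right) - \frac{4232760}{11142} = - \frac{493696}{348193} - \frac{705460}{1857} = - \frac{246553027252}{646594401}$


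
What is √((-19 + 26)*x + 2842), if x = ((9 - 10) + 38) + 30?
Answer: √3311 ≈ 57.541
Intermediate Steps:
x = 67 (x = (-1 + 38) + 30 = 37 + 30 = 67)
√((-19 + 26)*x + 2842) = √((-19 + 26)*67 + 2842) = √(7*67 + 2842) = √(469 + 2842) = √3311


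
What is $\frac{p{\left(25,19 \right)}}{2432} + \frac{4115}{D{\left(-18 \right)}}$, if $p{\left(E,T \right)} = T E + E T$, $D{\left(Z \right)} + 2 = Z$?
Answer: $- \frac{13143}{64} \approx -205.36$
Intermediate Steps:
$D{\left(Z \right)} = -2 + Z$
$p{\left(E,T \right)} = 2 E T$ ($p{\left(E,T \right)} = E T + E T = 2 E T$)
$\frac{p{\left(25,19 \right)}}{2432} + \frac{4115}{D{\left(-18 \right)}} = \frac{2 \cdot 25 \cdot 19}{2432} + \frac{4115}{-2 - 18} = 950 \cdot \frac{1}{2432} + \frac{4115}{-20} = \frac{25}{64} + 4115 \left(- \frac{1}{20}\right) = \frac{25}{64} - \frac{823}{4} = - \frac{13143}{64}$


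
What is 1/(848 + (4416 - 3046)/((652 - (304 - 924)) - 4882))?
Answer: 361/305991 ≈ 0.0011798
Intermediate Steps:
1/(848 + (4416 - 3046)/((652 - (304 - 924)) - 4882)) = 1/(848 + 1370/((652 - 1*(-620)) - 4882)) = 1/(848 + 1370/((652 + 620) - 4882)) = 1/(848 + 1370/(1272 - 4882)) = 1/(848 + 1370/(-3610)) = 1/(848 + 1370*(-1/3610)) = 1/(848 - 137/361) = 1/(305991/361) = 361/305991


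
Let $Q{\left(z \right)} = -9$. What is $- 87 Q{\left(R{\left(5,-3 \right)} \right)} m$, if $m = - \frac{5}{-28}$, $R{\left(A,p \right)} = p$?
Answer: $\frac{3915}{28} \approx 139.82$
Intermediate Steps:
$m = \frac{5}{28}$ ($m = \left(-5\right) \left(- \frac{1}{28}\right) = \frac{5}{28} \approx 0.17857$)
$- 87 Q{\left(R{\left(5,-3 \right)} \right)} m = - 87 \left(\left(-9\right) \frac{5}{28}\right) = \left(-87\right) \left(- \frac{45}{28}\right) = \frac{3915}{28}$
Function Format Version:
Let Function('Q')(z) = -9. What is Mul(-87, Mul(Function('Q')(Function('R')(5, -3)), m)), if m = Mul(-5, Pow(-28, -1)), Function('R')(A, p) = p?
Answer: Rational(3915, 28) ≈ 139.82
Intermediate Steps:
m = Rational(5, 28) (m = Mul(-5, Rational(-1, 28)) = Rational(5, 28) ≈ 0.17857)
Mul(-87, Mul(Function('Q')(Function('R')(5, -3)), m)) = Mul(-87, Mul(-9, Rational(5, 28))) = Mul(-87, Rational(-45, 28)) = Rational(3915, 28)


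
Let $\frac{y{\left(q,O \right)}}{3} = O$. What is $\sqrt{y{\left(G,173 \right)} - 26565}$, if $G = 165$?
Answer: $3 i \sqrt{2894} \approx 161.39 i$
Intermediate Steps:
$y{\left(q,O \right)} = 3 O$
$\sqrt{y{\left(G,173 \right)} - 26565} = \sqrt{3 \cdot 173 - 26565} = \sqrt{519 - 26565} = \sqrt{-26046} = 3 i \sqrt{2894}$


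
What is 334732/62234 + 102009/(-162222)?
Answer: 7992077733/1682620658 ≈ 4.7498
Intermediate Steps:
334732/62234 + 102009/(-162222) = 334732*(1/62234) + 102009*(-1/162222) = 167366/31117 - 34003/54074 = 7992077733/1682620658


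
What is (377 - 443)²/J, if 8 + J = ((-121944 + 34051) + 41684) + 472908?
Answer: 4356/426691 ≈ 0.010209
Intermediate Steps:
J = 426691 (J = -8 + (((-121944 + 34051) + 41684) + 472908) = -8 + ((-87893 + 41684) + 472908) = -8 + (-46209 + 472908) = -8 + 426699 = 426691)
(377 - 443)²/J = (377 - 443)²/426691 = (-66)²*(1/426691) = 4356*(1/426691) = 4356/426691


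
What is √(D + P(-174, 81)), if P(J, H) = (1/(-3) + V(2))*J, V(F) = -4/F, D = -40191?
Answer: I*√39785 ≈ 199.46*I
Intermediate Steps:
P(J, H) = -7*J/3 (P(J, H) = (1/(-3) - 4/2)*J = (-⅓ - 4*½)*J = (-⅓ - 2)*J = -7*J/3)
√(D + P(-174, 81)) = √(-40191 - 7/3*(-174)) = √(-40191 + 406) = √(-39785) = I*√39785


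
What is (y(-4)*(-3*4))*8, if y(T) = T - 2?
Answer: 576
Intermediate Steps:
y(T) = -2 + T
(y(-4)*(-3*4))*8 = ((-2 - 4)*(-3*4))*8 = -6*(-12)*8 = 72*8 = 576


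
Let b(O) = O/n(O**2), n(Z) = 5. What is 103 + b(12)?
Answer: 527/5 ≈ 105.40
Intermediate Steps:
b(O) = O/5
103 + b(12) = 103 + (1/5)*12 = 103 + 12/5 = 527/5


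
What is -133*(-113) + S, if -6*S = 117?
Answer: 30019/2 ≈ 15010.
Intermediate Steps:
S = -39/2 (S = -⅙*117 = -39/2 ≈ -19.500)
-133*(-113) + S = -133*(-113) - 39/2 = 15029 - 39/2 = 30019/2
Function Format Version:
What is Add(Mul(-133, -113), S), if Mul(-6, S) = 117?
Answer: Rational(30019, 2) ≈ 15010.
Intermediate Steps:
S = Rational(-39, 2) (S = Mul(Rational(-1, 6), 117) = Rational(-39, 2) ≈ -19.500)
Add(Mul(-133, -113), S) = Add(Mul(-133, -113), Rational(-39, 2)) = Add(15029, Rational(-39, 2)) = Rational(30019, 2)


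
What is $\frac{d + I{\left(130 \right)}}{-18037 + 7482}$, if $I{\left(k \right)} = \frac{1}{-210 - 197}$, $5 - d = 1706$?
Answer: $\frac{692308}{4295885} \approx 0.16116$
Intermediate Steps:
$d = -1701$ ($d = 5 - 1706 = -1701$)
$I{\left(k \right)} = - \frac{1}{407}$ ($I{\left(k \right)} = \frac{1}{-407} = - \frac{1}{407}$)
$\frac{d + I{\left(130 \right)}}{-18037 + 7482} = \frac{-1701 - \frac{1}{407}}{-18037 + 7482} = - \frac{692308}{407 \left(-10555\right)} = \left(- \frac{692308}{407}\right) \left(- \frac{1}{10555}\right) = \frac{692308}{4295885}$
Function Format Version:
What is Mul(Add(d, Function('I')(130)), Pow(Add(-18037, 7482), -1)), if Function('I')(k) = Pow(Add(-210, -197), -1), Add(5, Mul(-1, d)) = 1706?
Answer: Rational(692308, 4295885) ≈ 0.16116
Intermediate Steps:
d = -1701 (d = Add(5, Mul(-1, 1706)) = Add(5, -1706) = -1701)
Function('I')(k) = Rational(-1, 407) (Function('I')(k) = Pow(-407, -1) = Rational(-1, 407))
Mul(Add(d, Function('I')(130)), Pow(Add(-18037, 7482), -1)) = Mul(Add(-1701, Rational(-1, 407)), Pow(Add(-18037, 7482), -1)) = Mul(Rational(-692308, 407), Pow(-10555, -1)) = Mul(Rational(-692308, 407), Rational(-1, 10555)) = Rational(692308, 4295885)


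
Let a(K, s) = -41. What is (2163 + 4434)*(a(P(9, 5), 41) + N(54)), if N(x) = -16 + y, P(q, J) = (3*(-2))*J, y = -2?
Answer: -389223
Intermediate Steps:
P(q, J) = -6*J
N(x) = -18 (N(x) = -16 - 2 = -18)
(2163 + 4434)*(a(P(9, 5), 41) + N(54)) = (2163 + 4434)*(-41 - 18) = 6597*(-59) = -389223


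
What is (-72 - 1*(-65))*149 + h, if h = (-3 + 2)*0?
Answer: -1043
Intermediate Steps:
h = 0 (h = -1*0 = 0)
(-72 - 1*(-65))*149 + h = (-72 - 1*(-65))*149 + 0 = (-72 + 65)*149 + 0 = -7*149 + 0 = -1043 + 0 = -1043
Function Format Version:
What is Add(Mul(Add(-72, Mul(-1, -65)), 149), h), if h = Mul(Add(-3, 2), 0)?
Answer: -1043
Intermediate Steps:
h = 0 (h = Mul(-1, 0) = 0)
Add(Mul(Add(-72, Mul(-1, -65)), 149), h) = Add(Mul(Add(-72, Mul(-1, -65)), 149), 0) = Add(Mul(Add(-72, 65), 149), 0) = Add(Mul(-7, 149), 0) = Add(-1043, 0) = -1043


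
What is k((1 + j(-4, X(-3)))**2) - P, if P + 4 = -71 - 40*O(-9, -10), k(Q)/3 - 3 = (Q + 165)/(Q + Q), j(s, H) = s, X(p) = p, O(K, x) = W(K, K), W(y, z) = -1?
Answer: 73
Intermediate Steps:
O(K, x) = -1
k(Q) = 9 + 3*(165 + Q)/(2*Q) (k(Q) = 9 + 3*((Q + 165)/(Q + Q)) = 9 + 3*((165 + Q)/((2*Q))) = 9 + 3*((165 + Q)*(1/(2*Q))) = 9 + 3*((165 + Q)/(2*Q)) = 9 + 3*(165 + Q)/(2*Q))
P = -35 (P = -4 + (-71 - 40*(-1)) = -4 + (-71 + 40) = -4 - 31 = -35)
k((1 + j(-4, X(-3)))**2) - P = 3*(165 + 7*(1 - 4)**2)/(2*((1 - 4)**2)) - 1*(-35) = 3*(165 + 7*(-3)**2)/(2*((-3)**2)) + 35 = (3/2)*(165 + 7*9)/9 + 35 = (3/2)*(1/9)*(165 + 63) + 35 = (3/2)*(1/9)*228 + 35 = 38 + 35 = 73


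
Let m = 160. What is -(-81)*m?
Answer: 12960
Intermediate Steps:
-(-81)*m = -(-81)*160 = -1*(-12960) = 12960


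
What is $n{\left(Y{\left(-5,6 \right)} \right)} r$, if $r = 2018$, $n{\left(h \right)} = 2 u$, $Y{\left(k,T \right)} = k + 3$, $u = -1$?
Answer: $-4036$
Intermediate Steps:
$Y{\left(k,T \right)} = 3 + k$
$n{\left(h \right)} = -2$ ($n{\left(h \right)} = 2 \left(-1\right) = -2$)
$n{\left(Y{\left(-5,6 \right)} \right)} r = \left(-2\right) 2018 = -4036$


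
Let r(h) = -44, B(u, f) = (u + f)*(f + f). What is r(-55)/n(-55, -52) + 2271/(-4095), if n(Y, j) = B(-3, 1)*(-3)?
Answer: -5762/1365 ≈ -4.2212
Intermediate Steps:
B(u, f) = 2*f*(f + u) (B(u, f) = (f + u)*(2*f) = 2*f*(f + u))
n(Y, j) = 12 (n(Y, j) = (2*1*(1 - 3))*(-3) = (2*1*(-2))*(-3) = -4*(-3) = 12)
r(-55)/n(-55, -52) + 2271/(-4095) = -44/12 + 2271/(-4095) = -44*1/12 + 2271*(-1/4095) = -11/3 - 757/1365 = -5762/1365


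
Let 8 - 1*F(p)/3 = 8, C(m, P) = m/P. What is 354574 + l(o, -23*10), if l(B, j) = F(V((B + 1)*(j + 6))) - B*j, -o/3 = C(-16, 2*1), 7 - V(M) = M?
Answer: 360094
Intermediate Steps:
V(M) = 7 - M
o = 24 (o = -(-48)/(2*1) = -(-48)/2 = -3*(-8) = 24)
F(p) = 0 (F(p) = 24 - 3*8 = 24 - 24 = 0)
l(B, j) = -B*j (l(B, j) = 0 - B*j = -B*j)
354574 + l(o, -23*10) = 354574 - 1*24*(-23*10) = 354574 - 1*24*(-230) = 354574 + 5520 = 360094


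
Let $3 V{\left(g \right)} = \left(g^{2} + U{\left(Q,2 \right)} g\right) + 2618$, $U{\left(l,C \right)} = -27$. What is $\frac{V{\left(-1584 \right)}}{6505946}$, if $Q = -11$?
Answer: $\frac{1277221}{9758919} \approx 0.13088$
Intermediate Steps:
$V{\left(g \right)} = \frac{2618}{3} - 9 g + \frac{g^{2}}{3}$ ($V{\left(g \right)} = \frac{\left(g^{2} - 27 g\right) + 2618}{3} = \frac{2618 + g^{2} - 27 g}{3} = \frac{2618}{3} - 9 g + \frac{g^{2}}{3}$)
$\frac{V{\left(-1584 \right)}}{6505946} = \frac{\frac{2618}{3} - -14256 + \frac{\left(-1584\right)^{2}}{3}}{6505946} = \left(\frac{2618}{3} + 14256 + \frac{1}{3} \cdot 2509056\right) \frac{1}{6505946} = \left(\frac{2618}{3} + 14256 + 836352\right) \frac{1}{6505946} = \frac{2554442}{3} \cdot \frac{1}{6505946} = \frac{1277221}{9758919}$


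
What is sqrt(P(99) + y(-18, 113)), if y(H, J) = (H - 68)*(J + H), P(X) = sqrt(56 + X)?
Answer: sqrt(-8170 + sqrt(155)) ≈ 90.319*I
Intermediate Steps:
y(H, J) = (-68 + H)*(H + J)
sqrt(P(99) + y(-18, 113)) = sqrt(sqrt(56 + 99) + ((-18)**2 - 68*(-18) - 68*113 - 18*113)) = sqrt(sqrt(155) + (324 + 1224 - 7684 - 2034)) = sqrt(sqrt(155) - 8170) = sqrt(-8170 + sqrt(155))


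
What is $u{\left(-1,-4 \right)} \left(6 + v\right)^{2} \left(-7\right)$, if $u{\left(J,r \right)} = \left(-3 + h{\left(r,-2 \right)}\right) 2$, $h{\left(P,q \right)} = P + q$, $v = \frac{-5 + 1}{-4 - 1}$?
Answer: $\frac{145656}{25} \approx 5826.2$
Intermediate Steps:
$v = \frac{4}{5}$ ($v = - \frac{4}{-5} = \left(-4\right) \left(- \frac{1}{5}\right) = \frac{4}{5} \approx 0.8$)
$u{\left(J,r \right)} = -10 + 2 r$ ($u{\left(J,r \right)} = \left(-3 + \left(r - 2\right)\right) 2 = \left(-3 + \left(-2 + r\right)\right) 2 = \left(-5 + r\right) 2 = -10 + 2 r$)
$u{\left(-1,-4 \right)} \left(6 + v\right)^{2} \left(-7\right) = \left(-10 + 2 \left(-4\right)\right) \left(6 + \frac{4}{5}\right)^{2} \left(-7\right) = \left(-10 - 8\right) \left(\frac{34}{5}\right)^{2} \left(-7\right) = \left(-18\right) \frac{1156}{25} \left(-7\right) = \left(- \frac{20808}{25}\right) \left(-7\right) = \frac{145656}{25}$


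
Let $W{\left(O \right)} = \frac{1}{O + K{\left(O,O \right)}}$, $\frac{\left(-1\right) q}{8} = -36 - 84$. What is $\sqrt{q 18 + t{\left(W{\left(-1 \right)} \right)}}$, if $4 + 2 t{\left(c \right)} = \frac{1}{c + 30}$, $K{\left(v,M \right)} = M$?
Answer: $\frac{3 \sqrt{6682753}}{59} \approx 131.45$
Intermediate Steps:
$q = 960$ ($q = - 8 \left(-36 - 84\right) = \left(-8\right) \left(-120\right) = 960$)
$W{\left(O \right)} = \frac{1}{2 O}$ ($W{\left(O \right)} = \frac{1}{O + O} = \frac{1}{2 O}$)
$t{\left(c \right)} = -2 + \frac{1}{2 \left(30 + c\right)}$ ($t{\left(c \right)} = -2 + \frac{1}{2 \left(c + 30\right)} = -2 + \frac{1}{2 \left(30 + c\right)}$)
$\sqrt{q 18 + t{\left(W{\left(-1 \right)} \right)}} = \sqrt{960 \cdot 18 + \frac{-119 - 4 \frac{1}{2 \left(-1\right)}}{2 \left(30 + \frac{1}{2 \left(-1\right)}\right)}} = \sqrt{17280 + \frac{-119 - 4 \cdot \frac{1}{2} \left(-1\right)}{2 \left(30 + \frac{1}{2} \left(-1\right)\right)}} = \sqrt{17280 + \frac{-119 - -2}{2 \left(30 - \frac{1}{2}\right)}} = \sqrt{17280 + \frac{-119 + 2}{2 \cdot \frac{59}{2}}} = \sqrt{17280 + \frac{1}{2} \cdot \frac{2}{59} \left(-117\right)} = \sqrt{17280 - \frac{117}{59}} = \sqrt{\frac{1019403}{59}} = \frac{3 \sqrt{6682753}}{59}$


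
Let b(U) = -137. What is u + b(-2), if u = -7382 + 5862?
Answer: -1657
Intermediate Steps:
u = -1520
u + b(-2) = -1520 - 137 = -1657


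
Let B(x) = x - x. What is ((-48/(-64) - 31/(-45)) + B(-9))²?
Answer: 67081/32400 ≈ 2.0704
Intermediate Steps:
B(x) = 0
((-48/(-64) - 31/(-45)) + B(-9))² = ((-48/(-64) - 31/(-45)) + 0)² = ((-48*(-1/64) - 31*(-1/45)) + 0)² = ((¾ + 31/45) + 0)² = (259/180 + 0)² = (259/180)² = 67081/32400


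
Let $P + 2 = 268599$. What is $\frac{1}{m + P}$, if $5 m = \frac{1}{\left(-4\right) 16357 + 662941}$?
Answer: $\frac{2987565}{802450996306} \approx 3.723 \cdot 10^{-6}$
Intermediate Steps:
$P = 268597$ ($P = -2 + 268599 = 268597$)
$m = \frac{1}{2987565}$ ($m = \frac{1}{5 \left(\left(-4\right) 16357 + 662941\right)} = \frac{1}{5 \left(-65428 + 662941\right)} = \frac{1}{5 \cdot 597513} = \frac{1}{5} \cdot \frac{1}{597513} = \frac{1}{2987565} \approx 3.3472 \cdot 10^{-7}$)
$\frac{1}{m + P} = \frac{1}{\frac{1}{2987565} + 268597} = \frac{1}{\frac{802450996306}{2987565}} = \frac{2987565}{802450996306}$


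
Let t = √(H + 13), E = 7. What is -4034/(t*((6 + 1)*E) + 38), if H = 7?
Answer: 38323/11644 - 98833*√5/11644 ≈ -15.688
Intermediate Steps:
t = 2*√5 (t = √(7 + 13) = √20 = 2*√5 ≈ 4.4721)
-4034/(t*((6 + 1)*E) + 38) = -4034/((2*√5)*((6 + 1)*7) + 38) = -4034/((2*√5)*(7*7) + 38) = -4034/((2*√5)*49 + 38) = -4034/(98*√5 + 38) = -4034/(38 + 98*√5)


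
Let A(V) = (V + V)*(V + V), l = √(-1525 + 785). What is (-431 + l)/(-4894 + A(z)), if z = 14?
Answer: 431/4110 - I*√185/2055 ≈ 0.10487 - 0.0066187*I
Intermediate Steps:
l = 2*I*√185 (l = √(-740) = 2*I*√185 ≈ 27.203*I)
A(V) = 4*V² (A(V) = (2*V)*(2*V) = 4*V²)
(-431 + l)/(-4894 + A(z)) = (-431 + 2*I*√185)/(-4894 + 4*14²) = (-431 + 2*I*√185)/(-4894 + 4*196) = (-431 + 2*I*√185)/(-4894 + 784) = (-431 + 2*I*√185)/(-4110) = (-431 + 2*I*√185)*(-1/4110) = 431/4110 - I*√185/2055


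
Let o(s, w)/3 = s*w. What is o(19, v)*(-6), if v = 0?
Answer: 0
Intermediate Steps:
o(s, w) = 3*s*w (o(s, w) = 3*(s*w) = 3*s*w)
o(19, v)*(-6) = (3*19*0)*(-6) = 0*(-6) = 0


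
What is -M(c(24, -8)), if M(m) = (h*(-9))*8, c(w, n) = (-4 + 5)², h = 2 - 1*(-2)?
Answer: 288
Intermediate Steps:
h = 4 (h = 2 + 2 = 4)
c(w, n) = 1 (c(w, n) = 1² = 1)
M(m) = -288 (M(m) = (4*(-9))*8 = -36*8 = -288)
-M(c(24, -8)) = -1*(-288) = 288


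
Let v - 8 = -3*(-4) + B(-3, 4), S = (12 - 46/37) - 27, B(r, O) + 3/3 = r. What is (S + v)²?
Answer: 81/1369 ≈ 0.059167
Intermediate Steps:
B(r, O) = -1 + r
S = -601/37 (S = (12 - 46*1/37) - 27 = (12 - 46/37) - 27 = 398/37 - 27 = -601/37 ≈ -16.243)
v = 16 (v = 8 + (-3*(-4) + (-1 - 3)) = 8 + (12 - 4) = 8 + 8 = 16)
(S + v)² = (-601/37 + 16)² = (-9/37)² = 81/1369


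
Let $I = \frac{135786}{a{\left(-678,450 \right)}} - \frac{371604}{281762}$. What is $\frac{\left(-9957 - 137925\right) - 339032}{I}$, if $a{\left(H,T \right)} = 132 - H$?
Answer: $- \frac{544740336270}{186070273} \approx -2927.6$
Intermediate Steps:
$I = \frac{3163194641}{19018935}$ ($I = \frac{135786}{132 - -678} - \frac{371604}{281762} = \frac{135786}{132 + 678} - \frac{185802}{140881} = \frac{135786}{810} - \frac{185802}{140881} = 135786 \cdot \frac{1}{810} - \frac{185802}{140881} = \frac{22631}{135} - \frac{185802}{140881} = \frac{3163194641}{19018935} \approx 166.32$)
$\frac{\left(-9957 - 137925\right) - 339032}{I} = \frac{\left(-9957 - 137925\right) - 339032}{\frac{3163194641}{19018935}} = \left(-147882 - 339032\right) \frac{19018935}{3163194641} = \left(-486914\right) \frac{19018935}{3163194641} = - \frac{544740336270}{186070273}$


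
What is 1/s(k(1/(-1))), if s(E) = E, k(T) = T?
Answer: -1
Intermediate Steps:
1/s(k(1/(-1))) = 1/(1/(-1)) = 1/(-1) = -1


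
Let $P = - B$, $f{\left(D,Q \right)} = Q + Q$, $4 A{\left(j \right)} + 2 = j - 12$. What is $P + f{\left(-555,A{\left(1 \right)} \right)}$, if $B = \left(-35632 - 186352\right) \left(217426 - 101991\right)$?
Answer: $\frac{51249446067}{2} \approx 2.5625 \cdot 10^{10}$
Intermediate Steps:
$A{\left(j \right)} = - \frac{7}{2} + \frac{j}{4}$ ($A{\left(j \right)} = - \frac{1}{2} + \frac{j - 12}{4} = - \frac{1}{2} + \frac{-12 + j}{4} = - \frac{1}{2} + \left(-3 + \frac{j}{4}\right) = - \frac{7}{2} + \frac{j}{4}$)
$f{\left(D,Q \right)} = 2 Q$
$B = -25624723040$ ($B = \left(-221984\right) 115435 = -25624723040$)
$P = 25624723040$ ($P = \left(-1\right) \left(-25624723040\right) = 25624723040$)
$P + f{\left(-555,A{\left(1 \right)} \right)} = 25624723040 + 2 \left(- \frac{7}{2} + \frac{1}{4} \cdot 1\right) = 25624723040 + 2 \left(- \frac{7}{2} + \frac{1}{4}\right) = 25624723040 + 2 \left(- \frac{13}{4}\right) = 25624723040 - \frac{13}{2} = \frac{51249446067}{2}$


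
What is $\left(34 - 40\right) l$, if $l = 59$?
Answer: $-354$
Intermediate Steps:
$\left(34 - 40\right) l = \left(34 - 40\right) 59 = \left(-6\right) 59 = -354$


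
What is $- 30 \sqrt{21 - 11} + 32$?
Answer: $32 - 30 \sqrt{10} \approx -62.868$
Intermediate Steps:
$- 30 \sqrt{21 - 11} + 32 = - 30 \sqrt{10} + 32 = 32 - 30 \sqrt{10}$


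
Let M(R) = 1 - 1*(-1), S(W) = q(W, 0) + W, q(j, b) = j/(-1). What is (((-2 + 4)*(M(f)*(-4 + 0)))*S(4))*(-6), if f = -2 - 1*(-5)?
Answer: 0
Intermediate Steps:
f = 3 (f = -2 + 5 = 3)
q(j, b) = -j (q(j, b) = j*(-1) = -j)
S(W) = 0 (S(W) = -W + W = 0)
M(R) = 2 (M(R) = 1 + 1 = 2)
(((-2 + 4)*(M(f)*(-4 + 0)))*S(4))*(-6) = (((-2 + 4)*(2*(-4 + 0)))*0)*(-6) = ((2*(2*(-4)))*0)*(-6) = ((2*(-8))*0)*(-6) = -16*0*(-6) = 0*(-6) = 0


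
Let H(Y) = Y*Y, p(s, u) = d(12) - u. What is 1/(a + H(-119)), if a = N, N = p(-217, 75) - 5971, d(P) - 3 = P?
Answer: 1/8130 ≈ 0.00012300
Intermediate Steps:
d(P) = 3 + P
p(s, u) = 15 - u (p(s, u) = (3 + 12) - u = 15 - u)
H(Y) = Y**2
N = -6031 (N = (15 - 1*75) - 5971 = (15 - 75) - 5971 = -60 - 5971 = -6031)
a = -6031
1/(a + H(-119)) = 1/(-6031 + (-119)**2) = 1/(-6031 + 14161) = 1/8130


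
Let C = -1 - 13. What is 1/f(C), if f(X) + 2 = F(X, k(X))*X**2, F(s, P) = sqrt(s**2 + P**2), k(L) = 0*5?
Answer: 1/2742 ≈ 0.00036470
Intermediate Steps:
k(L) = 0
F(s, P) = sqrt(P**2 + s**2)
C = -14
f(X) = -2 + X**2*sqrt(X**2) (f(X) = -2 + sqrt(0**2 + X**2)*X**2 = -2 + sqrt(0 + X**2)*X**2 = -2 + sqrt(X**2)*X**2 = -2 + X**2*sqrt(X**2))
1/f(C) = 1/(-2 + (-14)**2*sqrt((-14)**2)) = 1/(-2 + 196*sqrt(196)) = 1/(-2 + 196*14) = 1/(-2 + 2744) = 1/2742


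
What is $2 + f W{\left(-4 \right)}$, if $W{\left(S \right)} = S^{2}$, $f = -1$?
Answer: $-14$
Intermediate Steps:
$2 + f W{\left(-4 \right)} = 2 - \left(-4\right)^{2} = 2 - 16 = -14$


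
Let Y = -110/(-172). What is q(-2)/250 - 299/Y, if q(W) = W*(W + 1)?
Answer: -642839/1375 ≈ -467.52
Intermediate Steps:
q(W) = W*(1 + W)
Y = 55/86 (Y = -110*(-1/172) = 55/86 ≈ 0.63953)
q(-2)/250 - 299/Y = -2*(1 - 2)/250 - 299/55/86 = -2*(-1)*(1/250) - 299*86/55 = 2*(1/250) - 25714/55 = 1/125 - 25714/55 = -642839/1375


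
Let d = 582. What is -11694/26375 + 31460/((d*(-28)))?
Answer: -255080731/107451750 ≈ -2.3739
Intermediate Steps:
-11694/26375 + 31460/((d*(-28))) = -11694/26375 + 31460/((582*(-28))) = -11694*1/26375 + 31460/(-16296) = -11694/26375 + 31460*(-1/16296) = -11694/26375 - 7865/4074 = -255080731/107451750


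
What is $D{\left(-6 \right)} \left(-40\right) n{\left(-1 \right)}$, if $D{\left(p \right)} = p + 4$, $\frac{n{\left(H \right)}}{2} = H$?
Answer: $-160$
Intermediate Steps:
$n{\left(H \right)} = 2 H$
$D{\left(p \right)} = 4 + p$
$D{\left(-6 \right)} \left(-40\right) n{\left(-1 \right)} = \left(4 - 6\right) \left(-40\right) 2 \left(-1\right) = \left(-2\right) \left(-40\right) \left(-2\right) = 80 \left(-2\right) = -160$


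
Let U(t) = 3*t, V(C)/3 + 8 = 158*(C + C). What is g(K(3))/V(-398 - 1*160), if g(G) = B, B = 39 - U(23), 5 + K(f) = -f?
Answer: 5/88168 ≈ 5.6710e-5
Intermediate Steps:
V(C) = -24 + 948*C (V(C) = -24 + 3*(158*(C + C)) = -24 + 3*(158*(2*C)) = -24 + 3*(316*C) = -24 + 948*C)
K(f) = -5 - f
B = -30 (B = 39 - 3*23 = 39 - 1*69 = 39 - 69 = -30)
g(G) = -30
g(K(3))/V(-398 - 1*160) = -30/(-24 + 948*(-398 - 1*160)) = -30/(-24 + 948*(-398 - 160)) = -30/(-24 + 948*(-558)) = -30/(-24 - 528984) = -30/(-529008) = -30*(-1/529008) = 5/88168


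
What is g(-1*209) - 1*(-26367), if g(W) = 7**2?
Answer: 26416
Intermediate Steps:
g(W) = 49
g(-1*209) - 1*(-26367) = 49 - 1*(-26367) = 49 + 26367 = 26416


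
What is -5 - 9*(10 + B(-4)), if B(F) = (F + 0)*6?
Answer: 121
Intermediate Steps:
B(F) = 6*F (B(F) = F*6 = 6*F)
-5 - 9*(10 + B(-4)) = -5 - 9*(10 + 6*(-4)) = -5 - 9*(10 - 24) = -5 - 9*(-14) = -5 + 126 = 121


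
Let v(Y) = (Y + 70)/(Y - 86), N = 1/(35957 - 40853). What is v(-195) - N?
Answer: 612281/1375776 ≈ 0.44504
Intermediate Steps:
N = -1/4896 (N = 1/(-4896) = -1/4896 ≈ -0.00020425)
v(Y) = (70 + Y)/(-86 + Y)
v(-195) - N = (70 - 195)/(-86 - 195) - 1*(-1/4896) = -125/(-281) + 1/4896 = -1/281*(-125) + 1/4896 = 125/281 + 1/4896 = 612281/1375776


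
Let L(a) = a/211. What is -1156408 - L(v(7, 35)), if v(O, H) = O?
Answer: -244002095/211 ≈ -1.1564e+6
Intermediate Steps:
L(a) = a/211 (L(a) = a*(1/211) = a/211)
-1156408 - L(v(7, 35)) = -1156408 - 7/211 = -244002095/211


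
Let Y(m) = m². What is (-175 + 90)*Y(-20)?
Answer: -34000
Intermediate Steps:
(-175 + 90)*Y(-20) = (-175 + 90)*(-20)² = -85*400 = -34000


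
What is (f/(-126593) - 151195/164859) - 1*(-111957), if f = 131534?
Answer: 2336501248750018/20869995387 ≈ 1.1196e+5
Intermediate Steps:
(f/(-126593) - 151195/164859) - 1*(-111957) = (131534/(-126593) - 151195/164859) - 1*(-111957) = (131534*(-1/126593) - 151195*1/164859) + 111957 = (-131534/126593 - 151195/164859) + 111957 = -40824792341/20869995387 + 111957 = 2336501248750018/20869995387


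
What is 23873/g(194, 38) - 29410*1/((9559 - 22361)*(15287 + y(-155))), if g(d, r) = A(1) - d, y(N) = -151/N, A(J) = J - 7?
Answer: -523274803359/4383826600 ≈ -119.36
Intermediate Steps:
A(J) = -7 + J
g(d, r) = -6 - d (g(d, r) = (-7 + 1) - d = -6 - d)
23873/g(194, 38) - 29410*1/((9559 - 22361)*(15287 + y(-155))) = 23873/(-6 - 1*194) - 29410*1/((9559 - 22361)*(15287 - 151/(-155))) = 23873/(-6 - 194) - 29410*(-1/(12802*(15287 - 151*(-1/155)))) = 23873/(-200) - 29410*(-1/(12802*(15287 + 151/155))) = 23873*(-1/200) - 29410/((2369636/155)*(-12802)) = -23873/200 - 29410/(-30336080072/155) = -23873/200 - 29410*(-155/30336080072) = -23873/200 + 13175/87676532 = -523274803359/4383826600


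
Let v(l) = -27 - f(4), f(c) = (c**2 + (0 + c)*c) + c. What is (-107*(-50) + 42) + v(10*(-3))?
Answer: 5329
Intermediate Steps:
f(c) = c + 2*c**2 (f(c) = (c**2 + c*c) + c = (c**2 + c**2) + c = 2*c**2 + c = c + 2*c**2)
v(l) = -63 (v(l) = -27 - 4*(1 + 2*4) = -27 - 4*(1 + 8) = -27 - 4*9 = -27 - 1*36 = -27 - 36 = -63)
(-107*(-50) + 42) + v(10*(-3)) = (-107*(-50) + 42) - 63 = (5350 + 42) - 63 = 5392 - 63 = 5329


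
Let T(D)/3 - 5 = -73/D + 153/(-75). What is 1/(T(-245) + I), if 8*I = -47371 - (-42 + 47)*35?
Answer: -4900/29074033 ≈ -0.00016854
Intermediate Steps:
T(D) = 222/25 - 219/D (T(D) = 15 + 3*(-73/D + 153/(-75)) = 15 + 3*(-73/D + 153*(-1/75)) = 15 + 3*(-73/D - 51/25) = 15 + 3*(-51/25 - 73/D) = 15 + (-153/25 - 219/D) = 222/25 - 219/D)
I = -23773/4 (I = (-47371 - (-42 + 47)*35)/8 = (-47371 - 5*35)/8 = (-47371 - 1*175)/8 = (-47371 - 175)/8 = (⅛)*(-47546) = -23773/4 ≈ -5943.3)
1/(T(-245) + I) = 1/((222/25 - 219/(-245)) - 23773/4) = 1/((222/25 - 219*(-1/245)) - 23773/4) = 1/((222/25 + 219/245) - 23773/4) = 1/(11973/1225 - 23773/4) = 1/(-29074033/4900) = -4900/29074033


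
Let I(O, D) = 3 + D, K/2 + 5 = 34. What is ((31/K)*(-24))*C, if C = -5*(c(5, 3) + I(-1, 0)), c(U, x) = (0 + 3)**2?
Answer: 22320/29 ≈ 769.66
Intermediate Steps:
c(U, x) = 9 (c(U, x) = 3**2 = 9)
K = 58 (K = -10 + 2*34 = -10 + 68 = 58)
C = -60 (C = -5*(9 + (3 + 0)) = -5*(9 + 3) = -5*12 = -60)
((31/K)*(-24))*C = ((31/58)*(-24))*(-60) = -372/29*(-60) = 22320/29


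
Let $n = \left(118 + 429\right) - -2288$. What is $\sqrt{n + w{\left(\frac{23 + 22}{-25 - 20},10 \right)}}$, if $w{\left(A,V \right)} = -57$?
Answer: $\sqrt{2778} \approx 52.707$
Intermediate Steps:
$n = 2835$ ($n = 547 + 2288 = 2835$)
$\sqrt{n + w{\left(\frac{23 + 22}{-25 - 20},10 \right)}} = \sqrt{2835 - 57} = \sqrt{2778}$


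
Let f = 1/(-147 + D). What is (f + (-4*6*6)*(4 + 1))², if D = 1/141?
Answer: 222691780425321/429567076 ≈ 5.1841e+5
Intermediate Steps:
D = 1/141 ≈ 0.0070922
f = -141/20726 (f = 1/(-147 + 1/141) = 1/(-20726/141) = -141/20726 ≈ -0.0068031)
(f + (-4*6*6)*(4 + 1))² = (-141/20726 + (-4*6*6)*(4 + 1))² = (-141/20726 - 24*6*5)² = (-141/20726 - 144*5)² = (-141/20726 - 720)² = (-14922861/20726)² = 222691780425321/429567076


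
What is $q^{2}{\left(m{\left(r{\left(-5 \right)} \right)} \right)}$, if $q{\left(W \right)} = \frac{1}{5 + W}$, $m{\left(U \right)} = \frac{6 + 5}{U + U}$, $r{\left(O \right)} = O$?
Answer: $\frac{100}{1521} \approx 0.065746$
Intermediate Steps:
$m{\left(U \right)} = \frac{11}{2 U}$
$q^{2}{\left(m{\left(r{\left(-5 \right)} \right)} \right)} = \left(\frac{1}{5 + \frac{11}{2 \left(-5\right)}}\right)^{2} = \left(\frac{1}{5 + \frac{11}{2} \left(- \frac{1}{5}\right)}\right)^{2} = \left(\frac{1}{5 - \frac{11}{10}}\right)^{2} = \left(\frac{1}{\frac{39}{10}}\right)^{2} = \left(\frac{10}{39}\right)^{2} = \frac{100}{1521}$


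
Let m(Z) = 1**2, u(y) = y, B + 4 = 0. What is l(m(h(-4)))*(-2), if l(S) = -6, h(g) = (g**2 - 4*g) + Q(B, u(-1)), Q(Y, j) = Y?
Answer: 12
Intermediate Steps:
B = -4 (B = -4 + 0 = -4)
h(g) = -4 + g**2 - 4*g (h(g) = (g**2 - 4*g) - 4 = -4 + g**2 - 4*g)
m(Z) = 1
l(m(h(-4)))*(-2) = -6*(-2) = 12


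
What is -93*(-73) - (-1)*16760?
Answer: 23549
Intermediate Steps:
-93*(-73) - (-1)*16760 = 6789 - 1*(-16760) = 6789 + 16760 = 23549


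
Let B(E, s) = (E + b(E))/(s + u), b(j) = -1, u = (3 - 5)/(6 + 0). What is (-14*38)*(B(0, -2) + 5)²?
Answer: -109744/7 ≈ -15678.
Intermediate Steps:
u = -⅓ (u = -2/6 = -2*⅙ = -⅓ ≈ -0.33333)
B(E, s) = (-1 + E)/(-⅓ + s) (B(E, s) = (E - 1)/(s - ⅓) = (-1 + E)/(-⅓ + s))
(-14*38)*(B(0, -2) + 5)² = (-14*38)*(3*(-1 + 0)/(-1 + 3*(-2)) + 5)² = -532*(3*(-1)/(-1 - 6) + 5)² = -532*(3*(-1)/(-7) + 5)² = -532*(3*(-⅐)*(-1) + 5)² = -532*(3/7 + 5)² = -532*(38/7)² = -532*1444/49 = -109744/7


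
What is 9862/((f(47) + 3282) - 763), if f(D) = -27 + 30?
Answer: 4931/1261 ≈ 3.9104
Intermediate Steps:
f(D) = 3
9862/((f(47) + 3282) - 763) = 9862/((3 + 3282) - 763) = 9862/(3285 - 763) = 9862/2522 = 9862*(1/2522) = 4931/1261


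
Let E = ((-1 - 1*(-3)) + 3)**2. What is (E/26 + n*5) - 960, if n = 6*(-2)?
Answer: -26495/26 ≈ -1019.0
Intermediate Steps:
n = -12
E = 25 (E = ((-1 + 3) + 3)**2 = (2 + 3)**2 = 5**2 = 25)
(E/26 + n*5) - 960 = (25/26 - 12*5) - 960 = (25*(1/26) - 60) - 960 = (25/26 - 60) - 960 = -1535/26 - 960 = -26495/26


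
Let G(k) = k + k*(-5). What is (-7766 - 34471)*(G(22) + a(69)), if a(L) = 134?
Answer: -1942902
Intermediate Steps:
G(k) = -4*k (G(k) = k - 5*k = -4*k)
(-7766 - 34471)*(G(22) + a(69)) = (-7766 - 34471)*(-4*22 + 134) = -42237*(-88 + 134) = -42237*46 = -1942902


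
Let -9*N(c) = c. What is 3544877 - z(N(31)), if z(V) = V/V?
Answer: 3544876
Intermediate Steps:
N(c) = -c/9
z(V) = 1
3544877 - z(N(31)) = 3544877 - 1*1 = 3544877 - 1 = 3544876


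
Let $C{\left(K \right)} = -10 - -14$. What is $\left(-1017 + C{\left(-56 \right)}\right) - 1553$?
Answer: $-2566$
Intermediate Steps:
$C{\left(K \right)} = 4$ ($C{\left(K \right)} = -10 + 14 = 4$)
$\left(-1017 + C{\left(-56 \right)}\right) - 1553 = \left(-1017 + 4\right) - 1553 = -1013 - 1553 = -2566$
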